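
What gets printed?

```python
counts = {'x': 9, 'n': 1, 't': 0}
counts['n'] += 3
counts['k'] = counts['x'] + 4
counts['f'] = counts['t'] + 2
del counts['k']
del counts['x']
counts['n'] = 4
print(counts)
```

counts['n'] = 1+3 = 4 → {'x': 9, 'n': 4, 't': 0}
counts['k'] = counts['x']+4 = 13 → {'x': 9, 'n': 4, 't': 0, 'k': 13}
counts['f'] = counts['t']+2 = 2 → {'x': 9, 'n': 4, 't': 0, 'k': 13, 'f': 2}
del 'k' → {'x': 9, 'n': 4, 't': 0, 'f': 2}
del 'x' → {'n': 4, 't': 0, 'f': 2}
counts['n'] = 4 → {'n': 4, 't': 0, 'f': 2}

{'n': 4, 't': 0, 'f': 2}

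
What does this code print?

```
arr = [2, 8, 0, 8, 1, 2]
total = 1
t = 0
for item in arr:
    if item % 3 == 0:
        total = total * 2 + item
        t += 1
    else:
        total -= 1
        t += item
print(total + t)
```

item=2: not %3==0, total = 1-1 = 0; t=2
item=8: not %3==0, total = 0-1 = -1; t=10
item=0: %3==0, total = (-1)*2+0 = -2; t=11
item=8: not %3==0, total = (-2)-1 = -3; t=19
item=1: not %3==0, total = (-3)-1 = -4; t=20
item=2: not %3==0, total = (-4)-1 = -5; t=22
total+t = (-5)+22 = 17

17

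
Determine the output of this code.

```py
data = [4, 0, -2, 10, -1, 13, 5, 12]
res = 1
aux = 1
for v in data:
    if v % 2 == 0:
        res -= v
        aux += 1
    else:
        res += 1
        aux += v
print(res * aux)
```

v=4: even, res = 1-4 = -3; aux=2
v=0: even, res = (-3)-0 = -3; aux=3
v=-2: even, res = (-3)-(-2) = -1; aux=4
v=10: even, res = (-1)-10 = -11; aux=5
v=-1: not even, res = (-11)+1 = -10; aux=4
v=13: not even, res = (-10)+1 = -9; aux=17
v=5: not even, res = (-9)+1 = -8; aux=22
v=12: even, res = (-8)-12 = -20; aux=23
res*aux = (-20)*23 = -460

-460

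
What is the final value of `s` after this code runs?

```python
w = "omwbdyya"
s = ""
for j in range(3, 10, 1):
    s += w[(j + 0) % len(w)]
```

'bdyyaom'

j=3: add w[3]='b' → 'b'
j=4: add w[4]='d' → 'bd'
j=5: add w[5]='y' → 'bdy'
j=6: add w[6]='y' → 'bdyy'
j=7: add w[7]='a' → 'bdyya'
j=8: add w[0]='o' → 'bdyyao'
j=9: add w[1]='m' → 'bdyyaom'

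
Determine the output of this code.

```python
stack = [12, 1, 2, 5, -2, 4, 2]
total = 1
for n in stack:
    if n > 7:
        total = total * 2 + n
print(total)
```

n=12: >7, total = 1*2+12 = 14
n=1: not >7
n=2: not >7
n=5: not >7
n=-2: not >7
n=4: not >7
n=2: not >7

14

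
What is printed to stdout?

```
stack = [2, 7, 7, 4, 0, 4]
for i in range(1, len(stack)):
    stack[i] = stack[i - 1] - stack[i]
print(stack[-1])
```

-20

i=1: stack[1] = 2-7 = -5 → [2, -5, 7, 4, 0, 4]
i=2: stack[2] = (-5)-7 = -12 → [2, -5, -12, 4, 0, 4]
i=3: stack[3] = (-12)-4 = -16 → [2, -5, -12, -16, 0, 4]
i=4: stack[4] = (-16)-0 = -16 → [2, -5, -12, -16, -16, 4]
i=5: stack[5] = (-16)-4 = -20 → [2, -5, -12, -16, -16, -20]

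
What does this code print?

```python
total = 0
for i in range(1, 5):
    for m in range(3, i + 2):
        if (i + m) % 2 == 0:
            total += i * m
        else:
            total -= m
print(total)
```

10

i=2,m=3: odd sum, total = 0-3 = -3
i=3,m=3: even sum, total = (-3)+9 = 6
i=3,m=4: odd sum, total = 6-4 = 2
i=4,m=3: odd sum, total = 2-3 = -1
i=4,m=4: even sum, total = (-1)+16 = 15
i=4,m=5: odd sum, total = 15-5 = 10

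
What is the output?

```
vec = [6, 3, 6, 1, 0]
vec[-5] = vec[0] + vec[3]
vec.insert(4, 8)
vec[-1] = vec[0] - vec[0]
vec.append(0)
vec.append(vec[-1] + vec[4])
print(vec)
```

vec[-5] = vec[0]+vec[3] = 6+1 = 7 → [7, 3, 6, 1, 0]
insert 8 at 4 → [7, 3, 6, 1, 8, 0]
vec[-1] = vec[0]-vec[0] = 7-7 = 0 → [7, 3, 6, 1, 8, 0]
append 0 → [7, 3, 6, 1, 8, 0, 0]
append vec[-1]+vec[4] = 0+8 = 8 → [7, 3, 6, 1, 8, 0, 0, 8]

[7, 3, 6, 1, 8, 0, 0, 8]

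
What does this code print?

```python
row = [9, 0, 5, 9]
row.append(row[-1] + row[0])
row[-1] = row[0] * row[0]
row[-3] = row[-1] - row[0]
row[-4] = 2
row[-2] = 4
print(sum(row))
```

append row[-1]+row[0] = 9+9 = 18 → [9, 0, 5, 9, 18]
row[-1] = row[0]*row[0] = 9*9 = 81 → [9, 0, 5, 9, 81]
row[-3] = row[-1]-row[0] = 81-9 = 72 → [9, 0, 72, 9, 81]
row[-4] = 2 → [9, 2, 72, 9, 81]
row[-2] = 4 → [9, 2, 72, 4, 81]
sum = 168

168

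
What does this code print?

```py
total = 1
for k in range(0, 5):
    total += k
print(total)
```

11

k=0: total = 1+0 = 1
k=1: total = 1+1 = 2
k=2: total = 2+2 = 4
k=3: total = 4+3 = 7
k=4: total = 7+4 = 11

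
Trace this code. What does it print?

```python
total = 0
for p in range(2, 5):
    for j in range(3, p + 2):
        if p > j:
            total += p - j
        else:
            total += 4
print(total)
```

21

p=2,j=3: not 2>3, total = 0+4 = 4
p=3,j=3: not 3>3, total = 4+4 = 8
p=3,j=4: not 3>4, total = 8+4 = 12
p=4,j=3: 4>3, total = 12+1 = 13
p=4,j=4: not 4>4, total = 13+4 = 17
p=4,j=5: not 4>5, total = 17+4 = 21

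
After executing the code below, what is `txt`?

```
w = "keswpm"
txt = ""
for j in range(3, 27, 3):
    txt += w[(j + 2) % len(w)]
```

j=3: add w[5]='m' → 'm'
j=6: add w[2]='s' → 'ms'
j=9: add w[5]='m' → 'msm'
j=12: add w[2]='s' → 'msms'
j=15: add w[5]='m' → 'msmsm'
j=18: add w[2]='s' → 'msmsms'
j=21: add w[5]='m' → 'msmsmsm'
j=24: add w[2]='s' → 'msmsmsms'

'msmsmsms'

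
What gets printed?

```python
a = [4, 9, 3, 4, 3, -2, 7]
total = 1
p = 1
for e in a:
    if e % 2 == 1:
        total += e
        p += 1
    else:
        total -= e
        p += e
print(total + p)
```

28

e=4: not odd, total = 1-4 = -3; p=5
e=9: odd, total = (-3)+9 = 6; p=6
e=3: odd, total = 6+3 = 9; p=7
e=4: not odd, total = 9-4 = 5; p=11
e=3: odd, total = 5+3 = 8; p=12
e=-2: not odd, total = 8-(-2) = 10; p=10
e=7: odd, total = 10+7 = 17; p=11
total+p = 17+11 = 28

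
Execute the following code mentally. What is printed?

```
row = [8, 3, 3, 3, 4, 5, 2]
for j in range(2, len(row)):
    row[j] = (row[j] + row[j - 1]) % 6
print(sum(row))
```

j=2: row[2] = (3+3)%6 = 0 → [8, 3, 0, 3, 4, 5, 2]
j=3: row[3] = (3+0)%6 = 3 → [8, 3, 0, 3, 4, 5, 2]
j=4: row[4] = (4+3)%6 = 1 → [8, 3, 0, 3, 1, 5, 2]
j=5: row[5] = (5+1)%6 = 0 → [8, 3, 0, 3, 1, 0, 2]
j=6: row[6] = (2+0)%6 = 2 → [8, 3, 0, 3, 1, 0, 2]
sum = 17

17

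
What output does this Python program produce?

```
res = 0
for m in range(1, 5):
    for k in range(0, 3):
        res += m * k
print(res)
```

m=1,k=0: res = 0+0 = 0
m=1,k=1: res = 0+1 = 1
m=1,k=2: res = 1+2 = 3
m=2,k=0: res = 3+0 = 3
m=2,k=1: res = 3+2 = 5
m=2,k=2: res = 5+4 = 9
m=3,k=0: res = 9+0 = 9
m=3,k=1: res = 9+3 = 12
m=3,k=2: res = 12+6 = 18
m=4,k=0: res = 18+0 = 18
m=4,k=1: res = 18+4 = 22
m=4,k=2: res = 22+8 = 30

30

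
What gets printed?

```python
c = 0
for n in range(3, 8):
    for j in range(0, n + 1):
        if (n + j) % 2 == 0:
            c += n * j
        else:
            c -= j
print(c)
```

232

n=3,j=0: odd sum, c = 0-0 = 0
n=3,j=1: even sum, c = 0+3 = 3
n=3,j=2: odd sum, c = 3-2 = 1
n=3,j=3: even sum, c = 1+9 = 10
n=4,j=0: even sum, c = 10+0 = 10
n=4,j=1: odd sum, c = 10-1 = 9
n=4,j=2: even sum, c = 9+8 = 17
n=4,j=3: odd sum, c = 17-3 = 14
n=4,j=4: even sum, c = 14+16 = 30
n=5,j=0: odd sum, c = 30-0 = 30
n=5,j=1: even sum, c = 30+5 = 35
n=5,j=2: odd sum, c = 35-2 = 33
n=5,j=3: even sum, c = 33+15 = 48
n=5,j=4: odd sum, c = 48-4 = 44
n=5,j=5: even sum, c = 44+25 = 69
n=6,j=0: even sum, c = 69+0 = 69
n=6,j=1: odd sum, c = 69-1 = 68
n=6,j=2: even sum, c = 68+12 = 80
n=6,j=3: odd sum, c = 80-3 = 77
n=6,j=4: even sum, c = 77+24 = 101
n=6,j=5: odd sum, c = 101-5 = 96
n=6,j=6: even sum, c = 96+36 = 132
n=7,j=0: odd sum, c = 132-0 = 132
n=7,j=1: even sum, c = 132+7 = 139
n=7,j=2: odd sum, c = 139-2 = 137
n=7,j=3: even sum, c = 137+21 = 158
n=7,j=4: odd sum, c = 158-4 = 154
n=7,j=5: even sum, c = 154+35 = 189
n=7,j=6: odd sum, c = 189-6 = 183
n=7,j=7: even sum, c = 183+49 = 232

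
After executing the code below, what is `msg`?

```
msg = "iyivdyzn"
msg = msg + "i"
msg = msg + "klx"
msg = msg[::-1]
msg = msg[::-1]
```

'iyivdyzniklx'

+ 'i' → 'iyivdyzni'
+ 'klx' → 'iyivdyzniklx'
reverse → 'xlkinzydviyi'
reverse → 'iyivdyzniklx'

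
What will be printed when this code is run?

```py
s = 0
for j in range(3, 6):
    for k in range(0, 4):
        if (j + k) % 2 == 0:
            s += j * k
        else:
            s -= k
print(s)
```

32

j=3,k=0: odd sum, s = 0-0 = 0
j=3,k=1: even sum, s = 0+3 = 3
j=3,k=2: odd sum, s = 3-2 = 1
j=3,k=3: even sum, s = 1+9 = 10
j=4,k=0: even sum, s = 10+0 = 10
j=4,k=1: odd sum, s = 10-1 = 9
j=4,k=2: even sum, s = 9+8 = 17
j=4,k=3: odd sum, s = 17-3 = 14
j=5,k=0: odd sum, s = 14-0 = 14
j=5,k=1: even sum, s = 14+5 = 19
j=5,k=2: odd sum, s = 19-2 = 17
j=5,k=3: even sum, s = 17+15 = 32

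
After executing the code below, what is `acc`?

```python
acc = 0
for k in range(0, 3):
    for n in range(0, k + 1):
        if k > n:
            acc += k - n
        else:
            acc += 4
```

k=0,n=0: not 0>0, acc = 0+4 = 4
k=1,n=0: 1>0, acc = 4+1 = 5
k=1,n=1: not 1>1, acc = 5+4 = 9
k=2,n=0: 2>0, acc = 9+2 = 11
k=2,n=1: 2>1, acc = 11+1 = 12
k=2,n=2: not 2>2, acc = 12+4 = 16

16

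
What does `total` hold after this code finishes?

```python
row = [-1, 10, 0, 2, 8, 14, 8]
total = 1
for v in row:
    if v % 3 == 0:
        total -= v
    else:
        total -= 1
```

-5

v=-1: not %3==0, total = 1-1 = 0
v=10: not %3==0, total = 0-1 = -1
v=0: %3==0, total = (-1)-0 = -1
v=2: not %3==0, total = (-1)-1 = -2
v=8: not %3==0, total = (-2)-1 = -3
v=14: not %3==0, total = (-3)-1 = -4
v=8: not %3==0, total = (-4)-1 = -5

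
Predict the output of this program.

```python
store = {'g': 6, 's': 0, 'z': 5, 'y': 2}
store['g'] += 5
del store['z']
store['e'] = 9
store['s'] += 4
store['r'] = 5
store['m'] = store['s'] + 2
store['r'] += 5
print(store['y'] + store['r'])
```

12

store['g'] = 6+5 = 11 → {'g': 11, 's': 0, 'z': 5, 'y': 2}
del 'z' → {'g': 11, 's': 0, 'y': 2}
store['e'] = 9 → {'g': 11, 's': 0, 'y': 2, 'e': 9}
store['s'] = 0+4 = 4 → {'g': 11, 's': 4, 'y': 2, 'e': 9}
store['r'] = 5 → {'g': 11, 's': 4, 'y': 2, 'e': 9, 'r': 5}
store['m'] = store['s']+2 = 6 → {'g': 11, 's': 4, 'y': 2, 'e': 9, 'r': 5, 'm': 6}
store['r'] = 5+5 = 10 → {'g': 11, 's': 4, 'y': 2, 'e': 9, 'r': 10, 'm': 6}
store['y']+store['r'] = 2+10 = 12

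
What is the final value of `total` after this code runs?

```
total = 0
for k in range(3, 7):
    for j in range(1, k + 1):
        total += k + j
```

k=3,j=1: total = 0+4 = 4
k=3,j=2: total = 4+5 = 9
k=3,j=3: total = 9+6 = 15
k=4,j=1: total = 15+5 = 20
k=4,j=2: total = 20+6 = 26
k=4,j=3: total = 26+7 = 33
k=4,j=4: total = 33+8 = 41
k=5,j=1: total = 41+6 = 47
k=5,j=2: total = 47+7 = 54
k=5,j=3: total = 54+8 = 62
k=5,j=4: total = 62+9 = 71
k=5,j=5: total = 71+10 = 81
k=6,j=1: total = 81+7 = 88
k=6,j=2: total = 88+8 = 96
k=6,j=3: total = 96+9 = 105
k=6,j=4: total = 105+10 = 115
k=6,j=5: total = 115+11 = 126
k=6,j=6: total = 126+12 = 138

138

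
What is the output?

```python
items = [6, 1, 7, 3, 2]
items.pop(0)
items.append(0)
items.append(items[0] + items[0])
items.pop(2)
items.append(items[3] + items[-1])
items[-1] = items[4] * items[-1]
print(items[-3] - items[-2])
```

pop(0) removes 6 → [1, 7, 3, 2]
append 0 → [1, 7, 3, 2, 0]
append items[0]+items[0] = 1+1 = 2 → [1, 7, 3, 2, 0, 2]
pop(2) removes 3 → [1, 7, 2, 0, 2]
append items[3]+items[-1] = 0+2 = 2 → [1, 7, 2, 0, 2, 2]
items[-1] = items[4]*items[-1] = 2*2 = 4 → [1, 7, 2, 0, 2, 4]
items[-3]-items[-2] = 0-2 = -2

-2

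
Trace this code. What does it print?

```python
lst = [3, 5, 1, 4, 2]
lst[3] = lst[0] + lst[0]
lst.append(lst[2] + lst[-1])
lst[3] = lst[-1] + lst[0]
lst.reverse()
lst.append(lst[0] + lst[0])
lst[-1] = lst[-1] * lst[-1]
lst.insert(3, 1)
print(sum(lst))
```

lst[3] = lst[0]+lst[0] = 3+3 = 6 → [3, 5, 1, 6, 2]
append lst[2]+lst[-1] = 1+2 = 3 → [3, 5, 1, 6, 2, 3]
lst[3] = lst[-1]+lst[0] = 3+3 = 6 → [3, 5, 1, 6, 2, 3]
reverse → [3, 2, 6, 1, 5, 3]
append lst[0]+lst[0] = 3+3 = 6 → [3, 2, 6, 1, 5, 3, 6]
lst[-1] = lst[-1]*lst[-1] = 6*6 = 36 → [3, 2, 6, 1, 5, 3, 36]
insert 1 at 3 → [3, 2, 6, 1, 1, 5, 3, 36]
sum = 57

57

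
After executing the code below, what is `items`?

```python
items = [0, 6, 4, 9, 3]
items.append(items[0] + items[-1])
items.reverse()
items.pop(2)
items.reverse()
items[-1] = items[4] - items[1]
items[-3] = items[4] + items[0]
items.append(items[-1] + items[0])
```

[0, 6, -3, 3, -3, -3]

append items[0]+items[-1] = 0+3 = 3 → [0, 6, 4, 9, 3, 3]
reverse → [3, 3, 9, 4, 6, 0]
pop(2) removes 9 → [3, 3, 4, 6, 0]
reverse → [0, 6, 4, 3, 3]
items[-1] = items[4]-items[1] = 3-6 = -3 → [0, 6, 4, 3, -3]
items[-3] = items[4]+items[0] = (-3)+0 = -3 → [0, 6, -3, 3, -3]
append items[-1]+items[0] = (-3)+0 = -3 → [0, 6, -3, 3, -3, -3]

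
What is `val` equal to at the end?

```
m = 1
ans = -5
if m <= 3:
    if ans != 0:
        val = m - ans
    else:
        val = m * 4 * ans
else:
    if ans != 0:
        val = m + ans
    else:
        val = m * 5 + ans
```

m=1, ans=-5
m <= 3 is True; ans != 0 is True
→ val = m - ans = 6

6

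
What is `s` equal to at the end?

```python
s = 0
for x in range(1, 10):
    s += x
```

x=1: s = 0+1 = 1
x=2: s = 1+2 = 3
x=3: s = 3+3 = 6
x=4: s = 6+4 = 10
x=5: s = 10+5 = 15
x=6: s = 15+6 = 21
x=7: s = 21+7 = 28
x=8: s = 28+8 = 36
x=9: s = 36+9 = 45

45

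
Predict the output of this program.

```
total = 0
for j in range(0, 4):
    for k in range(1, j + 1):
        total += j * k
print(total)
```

j=1,k=1: total = 0+1 = 1
j=2,k=1: total = 1+2 = 3
j=2,k=2: total = 3+4 = 7
j=3,k=1: total = 7+3 = 10
j=3,k=2: total = 10+6 = 16
j=3,k=3: total = 16+9 = 25

25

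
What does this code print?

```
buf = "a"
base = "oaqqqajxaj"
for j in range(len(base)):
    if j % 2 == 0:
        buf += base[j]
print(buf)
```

j=0: add 'o' → 'ao'
j=1: skip
j=2: add 'q' → 'aoq'
j=3: skip
j=4: add 'q' → 'aoqq'
j=5: skip
j=6: add 'j' → 'aoqqj'
j=7: skip
j=8: add 'a' → 'aoqqja'
j=9: skip

aoqqja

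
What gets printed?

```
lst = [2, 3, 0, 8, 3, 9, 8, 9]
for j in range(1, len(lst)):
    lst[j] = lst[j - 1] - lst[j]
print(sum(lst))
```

j=1: lst[1] = 2-3 = -1 → [2, -1, 0, 8, 3, 9, 8, 9]
j=2: lst[2] = (-1)-0 = -1 → [2, -1, -1, 8, 3, 9, 8, 9]
j=3: lst[3] = (-1)-8 = -9 → [2, -1, -1, -9, 3, 9, 8, 9]
j=4: lst[4] = (-9)-3 = -12 → [2, -1, -1, -9, -12, 9, 8, 9]
j=5: lst[5] = (-12)-9 = -21 → [2, -1, -1, -9, -12, -21, 8, 9]
j=6: lst[6] = (-21)-8 = -29 → [2, -1, -1, -9, -12, -21, -29, 9]
j=7: lst[7] = (-29)-9 = -38 → [2, -1, -1, -9, -12, -21, -29, -38]
sum = -109

-109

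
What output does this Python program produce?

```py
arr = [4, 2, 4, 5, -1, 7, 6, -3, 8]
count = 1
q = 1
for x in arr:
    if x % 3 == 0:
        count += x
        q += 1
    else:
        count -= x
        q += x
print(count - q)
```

x=4: not %3==0, count = 1-4 = -3; q=5
x=2: not %3==0, count = (-3)-2 = -5; q=7
x=4: not %3==0, count = (-5)-4 = -9; q=11
x=5: not %3==0, count = (-9)-5 = -14; q=16
x=-1: not %3==0, count = (-14)-(-1) = -13; q=15
x=7: not %3==0, count = (-13)-7 = -20; q=22
x=6: %3==0, count = (-20)+6 = -14; q=23
x=-3: %3==0, count = (-14)+(-3) = -17; q=24
x=8: not %3==0, count = (-17)-8 = -25; q=32
count-q = (-25)-32 = -57

-57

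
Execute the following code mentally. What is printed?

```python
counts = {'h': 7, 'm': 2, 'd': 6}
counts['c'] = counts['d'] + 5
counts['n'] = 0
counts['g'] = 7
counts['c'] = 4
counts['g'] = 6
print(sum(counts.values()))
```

counts['c'] = counts['d']+5 = 11 → {'h': 7, 'm': 2, 'd': 6, 'c': 11}
counts['n'] = 0 → {'h': 7, 'm': 2, 'd': 6, 'c': 11, 'n': 0}
counts['g'] = 7 → {'h': 7, 'm': 2, 'd': 6, 'c': 11, 'n': 0, 'g': 7}
counts['c'] = 4 → {'h': 7, 'm': 2, 'd': 6, 'c': 4, 'n': 0, 'g': 7}
counts['g'] = 6 → {'h': 7, 'm': 2, 'd': 6, 'c': 4, 'n': 0, 'g': 6}
sum of values = 25

25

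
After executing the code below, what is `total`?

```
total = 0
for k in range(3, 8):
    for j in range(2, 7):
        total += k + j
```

k=3,j=2: total = 0+5 = 5
k=3,j=3: total = 5+6 = 11
k=3,j=4: total = 11+7 = 18
k=3,j=5: total = 18+8 = 26
k=3,j=6: total = 26+9 = 35
k=4,j=2: total = 35+6 = 41
k=4,j=3: total = 41+7 = 48
k=4,j=4: total = 48+8 = 56
k=4,j=5: total = 56+9 = 65
k=4,j=6: total = 65+10 = 75
k=5,j=2: total = 75+7 = 82
k=5,j=3: total = 82+8 = 90
k=5,j=4: total = 90+9 = 99
k=5,j=5: total = 99+10 = 109
k=5,j=6: total = 109+11 = 120
k=6,j=2: total = 120+8 = 128
k=6,j=3: total = 128+9 = 137
k=6,j=4: total = 137+10 = 147
k=6,j=5: total = 147+11 = 158
k=6,j=6: total = 158+12 = 170
k=7,j=2: total = 170+9 = 179
k=7,j=3: total = 179+10 = 189
k=7,j=4: total = 189+11 = 200
k=7,j=5: total = 200+12 = 212
k=7,j=6: total = 212+13 = 225

225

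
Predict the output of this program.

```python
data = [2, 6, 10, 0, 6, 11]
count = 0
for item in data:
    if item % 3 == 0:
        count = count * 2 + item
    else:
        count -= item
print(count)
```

item=2: not %3==0, count = 0-2 = -2
item=6: %3==0, count = (-2)*2+6 = 2
item=10: not %3==0, count = 2-10 = -8
item=0: %3==0, count = (-8)*2+0 = -16
item=6: %3==0, count = (-16)*2+6 = -26
item=11: not %3==0, count = (-26)-11 = -37

-37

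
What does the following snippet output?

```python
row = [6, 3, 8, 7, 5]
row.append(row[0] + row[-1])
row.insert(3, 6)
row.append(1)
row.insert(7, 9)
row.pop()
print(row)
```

append row[0]+row[-1] = 6+5 = 11 → [6, 3, 8, 7, 5, 11]
insert 6 at 3 → [6, 3, 8, 6, 7, 5, 11]
append 1 → [6, 3, 8, 6, 7, 5, 11, 1]
insert 9 at 7 → [6, 3, 8, 6, 7, 5, 11, 9, 1]
pop() removes 1 → [6, 3, 8, 6, 7, 5, 11, 9]

[6, 3, 8, 6, 7, 5, 11, 9]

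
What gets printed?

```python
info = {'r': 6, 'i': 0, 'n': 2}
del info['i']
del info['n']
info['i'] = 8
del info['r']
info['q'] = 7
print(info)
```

{'i': 8, 'q': 7}

del 'i' → {'r': 6, 'n': 2}
del 'n' → {'r': 6}
info['i'] = 8 → {'r': 6, 'i': 8}
del 'r' → {'i': 8}
info['q'] = 7 → {'i': 8, 'q': 7}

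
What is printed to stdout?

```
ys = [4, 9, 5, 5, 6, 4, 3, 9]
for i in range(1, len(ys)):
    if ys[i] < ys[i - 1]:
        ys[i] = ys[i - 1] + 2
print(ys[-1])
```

i=1: 9>=4, unchanged → [4, 9, 5, 5, 6, 4, 3, 9]
i=2: 5<9, ys[2] = 9+2 = 11 → [4, 9, 11, 5, 6, 4, 3, 9]
i=3: 5<11, ys[3] = 11+2 = 13 → [4, 9, 11, 13, 6, 4, 3, 9]
i=4: 6<13, ys[4] = 13+2 = 15 → [4, 9, 11, 13, 15, 4, 3, 9]
i=5: 4<15, ys[5] = 15+2 = 17 → [4, 9, 11, 13, 15, 17, 3, 9]
i=6: 3<17, ys[6] = 17+2 = 19 → [4, 9, 11, 13, 15, 17, 19, 9]
i=7: 9<19, ys[7] = 19+2 = 21 → [4, 9, 11, 13, 15, 17, 19, 21]

21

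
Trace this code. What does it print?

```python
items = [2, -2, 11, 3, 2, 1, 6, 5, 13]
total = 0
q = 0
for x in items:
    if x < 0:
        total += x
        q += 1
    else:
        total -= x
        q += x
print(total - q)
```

-89

x=2: not <0, total = 0-2 = -2; q=2
x=-2: <0, total = (-2)+(-2) = -4; q=3
x=11: not <0, total = (-4)-11 = -15; q=14
x=3: not <0, total = (-15)-3 = -18; q=17
x=2: not <0, total = (-18)-2 = -20; q=19
x=1: not <0, total = (-20)-1 = -21; q=20
x=6: not <0, total = (-21)-6 = -27; q=26
x=5: not <0, total = (-27)-5 = -32; q=31
x=13: not <0, total = (-32)-13 = -45; q=44
total-q = (-45)-44 = -89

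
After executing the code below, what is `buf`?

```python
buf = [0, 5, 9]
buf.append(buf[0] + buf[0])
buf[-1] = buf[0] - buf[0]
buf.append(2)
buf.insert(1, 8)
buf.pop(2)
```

[0, 8, 9, 0, 2]

append buf[0]+buf[0] = 0+0 = 0 → [0, 5, 9, 0]
buf[-1] = buf[0]-buf[0] = 0-0 = 0 → [0, 5, 9, 0]
append 2 → [0, 5, 9, 0, 2]
insert 8 at 1 → [0, 8, 5, 9, 0, 2]
pop(2) removes 5 → [0, 8, 9, 0, 2]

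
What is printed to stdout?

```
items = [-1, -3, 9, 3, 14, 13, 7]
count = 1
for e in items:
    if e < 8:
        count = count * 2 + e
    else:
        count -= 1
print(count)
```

e=-1: <8, count = 1*2+(-1) = 1
e=-3: <8, count = 1*2+(-3) = -1
e=9: not <8, count = (-1)-1 = -2
e=3: <8, count = (-2)*2+3 = -1
e=14: not <8, count = (-1)-1 = -2
e=13: not <8, count = (-2)-1 = -3
e=7: <8, count = (-3)*2+7 = 1

1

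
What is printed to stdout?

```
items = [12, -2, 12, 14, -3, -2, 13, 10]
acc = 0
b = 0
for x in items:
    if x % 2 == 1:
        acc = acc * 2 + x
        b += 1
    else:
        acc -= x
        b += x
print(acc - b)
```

x=12: not odd, acc = 0-12 = -12; b=12
x=-2: not odd, acc = (-12)-(-2) = -10; b=10
x=12: not odd, acc = (-10)-12 = -22; b=22
x=14: not odd, acc = (-22)-14 = -36; b=36
x=-3: odd, acc = (-36)*2+(-3) = -75; b=37
x=-2: not odd, acc = (-75)-(-2) = -73; b=35
x=13: odd, acc = (-73)*2+13 = -133; b=36
x=10: not odd, acc = (-133)-10 = -143; b=46
acc-b = (-143)-46 = -189

-189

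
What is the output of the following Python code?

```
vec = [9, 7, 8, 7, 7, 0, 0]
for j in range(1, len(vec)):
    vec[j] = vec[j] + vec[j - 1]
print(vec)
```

j=1: vec[1] = 7+9 = 16 → [9, 16, 8, 7, 7, 0, 0]
j=2: vec[2] = 8+16 = 24 → [9, 16, 24, 7, 7, 0, 0]
j=3: vec[3] = 7+24 = 31 → [9, 16, 24, 31, 7, 0, 0]
j=4: vec[4] = 7+31 = 38 → [9, 16, 24, 31, 38, 0, 0]
j=5: vec[5] = 0+38 = 38 → [9, 16, 24, 31, 38, 38, 0]
j=6: vec[6] = 0+38 = 38 → [9, 16, 24, 31, 38, 38, 38]

[9, 16, 24, 31, 38, 38, 38]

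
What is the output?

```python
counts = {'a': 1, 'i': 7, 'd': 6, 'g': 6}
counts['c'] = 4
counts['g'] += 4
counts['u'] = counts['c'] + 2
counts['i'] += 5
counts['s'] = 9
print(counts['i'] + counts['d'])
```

counts['c'] = 4 → {'a': 1, 'i': 7, 'd': 6, 'g': 6, 'c': 4}
counts['g'] = 6+4 = 10 → {'a': 1, 'i': 7, 'd': 6, 'g': 10, 'c': 4}
counts['u'] = counts['c']+2 = 6 → {'a': 1, 'i': 7, 'd': 6, 'g': 10, 'c': 4, 'u': 6}
counts['i'] = 7+5 = 12 → {'a': 1, 'i': 12, 'd': 6, 'g': 10, 'c': 4, 'u': 6}
counts['s'] = 9 → {'a': 1, 'i': 12, 'd': 6, 'g': 10, 'c': 4, 'u': 6, 's': 9}
counts['i']+counts['d'] = 12+6 = 18

18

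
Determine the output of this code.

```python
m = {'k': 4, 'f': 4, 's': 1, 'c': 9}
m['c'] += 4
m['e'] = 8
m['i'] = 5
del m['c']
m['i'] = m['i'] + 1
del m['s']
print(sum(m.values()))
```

22

m['c'] = 9+4 = 13 → {'k': 4, 'f': 4, 's': 1, 'c': 13}
m['e'] = 8 → {'k': 4, 'f': 4, 's': 1, 'c': 13, 'e': 8}
m['i'] = 5 → {'k': 4, 'f': 4, 's': 1, 'c': 13, 'e': 8, 'i': 5}
del 'c' → {'k': 4, 'f': 4, 's': 1, 'e': 8, 'i': 5}
m['i'] = m['i']+1 = 6 → {'k': 4, 'f': 4, 's': 1, 'e': 8, 'i': 6}
del 's' → {'k': 4, 'f': 4, 'e': 8, 'i': 6}
sum of values = 22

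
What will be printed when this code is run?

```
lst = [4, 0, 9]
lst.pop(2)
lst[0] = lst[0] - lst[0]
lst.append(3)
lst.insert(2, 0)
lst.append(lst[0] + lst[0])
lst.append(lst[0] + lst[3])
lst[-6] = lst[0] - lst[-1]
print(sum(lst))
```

3

pop(2) removes 9 → [4, 0]
lst[0] = lst[0]-lst[0] = 4-4 = 0 → [0, 0]
append 3 → [0, 0, 3]
insert 0 at 2 → [0, 0, 0, 3]
append lst[0]+lst[0] = 0+0 = 0 → [0, 0, 0, 3, 0]
append lst[0]+lst[3] = 0+3 = 3 → [0, 0, 0, 3, 0, 3]
lst[-6] = lst[0]-lst[-1] = 0-3 = -3 → [-3, 0, 0, 3, 0, 3]
sum = 3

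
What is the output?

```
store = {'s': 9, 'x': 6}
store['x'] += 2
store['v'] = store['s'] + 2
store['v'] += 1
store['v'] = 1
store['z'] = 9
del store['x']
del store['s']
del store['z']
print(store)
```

{'v': 1}

store['x'] = 6+2 = 8 → {'s': 9, 'x': 8}
store['v'] = store['s']+2 = 11 → {'s': 9, 'x': 8, 'v': 11}
store['v'] = 11+1 = 12 → {'s': 9, 'x': 8, 'v': 12}
store['v'] = 1 → {'s': 9, 'x': 8, 'v': 1}
store['z'] = 9 → {'s': 9, 'x': 8, 'v': 1, 'z': 9}
del 'x' → {'s': 9, 'v': 1, 'z': 9}
del 's' → {'v': 1, 'z': 9}
del 'z' → {'v': 1}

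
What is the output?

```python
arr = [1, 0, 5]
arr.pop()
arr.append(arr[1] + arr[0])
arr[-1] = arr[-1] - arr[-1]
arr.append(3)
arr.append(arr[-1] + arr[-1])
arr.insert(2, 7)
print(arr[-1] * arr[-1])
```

pop() removes 5 → [1, 0]
append arr[1]+arr[0] = 0+1 = 1 → [1, 0, 1]
arr[-1] = arr[-1]-arr[-1] = 1-1 = 0 → [1, 0, 0]
append 3 → [1, 0, 0, 3]
append arr[-1]+arr[-1] = 3+3 = 6 → [1, 0, 0, 3, 6]
insert 7 at 2 → [1, 0, 7, 0, 3, 6]
arr[-1]*arr[-1] = 6*6 = 36

36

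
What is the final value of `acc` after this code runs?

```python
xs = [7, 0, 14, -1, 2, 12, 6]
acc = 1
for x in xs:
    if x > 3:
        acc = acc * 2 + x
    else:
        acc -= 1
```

142

x=7: >3, acc = 1*2+7 = 9
x=0: not >3, acc = 9-1 = 8
x=14: >3, acc = 8*2+14 = 30
x=-1: not >3, acc = 30-1 = 29
x=2: not >3, acc = 29-1 = 28
x=12: >3, acc = 28*2+12 = 68
x=6: >3, acc = 68*2+6 = 142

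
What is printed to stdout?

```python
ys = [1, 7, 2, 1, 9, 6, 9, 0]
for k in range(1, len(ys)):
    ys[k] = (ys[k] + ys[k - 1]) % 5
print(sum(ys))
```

k=1: ys[1] = (7+1)%5 = 3 → [1, 3, 2, 1, 9, 6, 9, 0]
k=2: ys[2] = (2+3)%5 = 0 → [1, 3, 0, 1, 9, 6, 9, 0]
k=3: ys[3] = (1+0)%5 = 1 → [1, 3, 0, 1, 9, 6, 9, 0]
k=4: ys[4] = (9+1)%5 = 0 → [1, 3, 0, 1, 0, 6, 9, 0]
k=5: ys[5] = (6+0)%5 = 1 → [1, 3, 0, 1, 0, 1, 9, 0]
k=6: ys[6] = (9+1)%5 = 0 → [1, 3, 0, 1, 0, 1, 0, 0]
k=7: ys[7] = (0+0)%5 = 0 → [1, 3, 0, 1, 0, 1, 0, 0]
sum = 6

6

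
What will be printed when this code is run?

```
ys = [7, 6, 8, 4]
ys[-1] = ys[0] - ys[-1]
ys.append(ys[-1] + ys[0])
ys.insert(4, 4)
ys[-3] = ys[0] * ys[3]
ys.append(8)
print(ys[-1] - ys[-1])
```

ys[-1] = ys[0]-ys[-1] = 7-4 = 3 → [7, 6, 8, 3]
append ys[-1]+ys[0] = 3+7 = 10 → [7, 6, 8, 3, 10]
insert 4 at 4 → [7, 6, 8, 3, 4, 10]
ys[-3] = ys[0]*ys[3] = 7*3 = 21 → [7, 6, 8, 21, 4, 10]
append 8 → [7, 6, 8, 21, 4, 10, 8]
ys[-1]-ys[-1] = 8-8 = 0

0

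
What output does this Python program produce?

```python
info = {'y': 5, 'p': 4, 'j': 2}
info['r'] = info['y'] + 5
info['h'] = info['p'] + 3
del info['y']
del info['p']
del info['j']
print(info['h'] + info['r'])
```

info['r'] = info['y']+5 = 10 → {'y': 5, 'p': 4, 'j': 2, 'r': 10}
info['h'] = info['p']+3 = 7 → {'y': 5, 'p': 4, 'j': 2, 'r': 10, 'h': 7}
del 'y' → {'p': 4, 'j': 2, 'r': 10, 'h': 7}
del 'p' → {'j': 2, 'r': 10, 'h': 7}
del 'j' → {'r': 10, 'h': 7}
info['h']+info['r'] = 7+10 = 17

17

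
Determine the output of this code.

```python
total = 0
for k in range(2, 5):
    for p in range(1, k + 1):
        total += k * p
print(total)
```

k=2,p=1: total = 0+2 = 2
k=2,p=2: total = 2+4 = 6
k=3,p=1: total = 6+3 = 9
k=3,p=2: total = 9+6 = 15
k=3,p=3: total = 15+9 = 24
k=4,p=1: total = 24+4 = 28
k=4,p=2: total = 28+8 = 36
k=4,p=3: total = 36+12 = 48
k=4,p=4: total = 48+16 = 64

64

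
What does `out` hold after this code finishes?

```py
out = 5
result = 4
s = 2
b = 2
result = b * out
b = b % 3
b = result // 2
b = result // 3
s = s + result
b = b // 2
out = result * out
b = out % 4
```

result = 2*5 = 10
b = 2%3 = 2
b = 10//2 = 5
b = 10//3 = 3
s = 2+10 = 12
b = 3//2 = 1
out = 10*5 = 50
b = 50%4 = 2

50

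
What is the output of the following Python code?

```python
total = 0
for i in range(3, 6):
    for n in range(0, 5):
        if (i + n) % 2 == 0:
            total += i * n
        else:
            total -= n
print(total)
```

i=3,n=0: odd sum, total = 0-0 = 0
i=3,n=1: even sum, total = 0+3 = 3
i=3,n=2: odd sum, total = 3-2 = 1
i=3,n=3: even sum, total = 1+9 = 10
i=3,n=4: odd sum, total = 10-4 = 6
i=4,n=0: even sum, total = 6+0 = 6
i=4,n=1: odd sum, total = 6-1 = 5
i=4,n=2: even sum, total = 5+8 = 13
i=4,n=3: odd sum, total = 13-3 = 10
i=4,n=4: even sum, total = 10+16 = 26
i=5,n=0: odd sum, total = 26-0 = 26
i=5,n=1: even sum, total = 26+5 = 31
i=5,n=2: odd sum, total = 31-2 = 29
i=5,n=3: even sum, total = 29+15 = 44
i=5,n=4: odd sum, total = 44-4 = 40

40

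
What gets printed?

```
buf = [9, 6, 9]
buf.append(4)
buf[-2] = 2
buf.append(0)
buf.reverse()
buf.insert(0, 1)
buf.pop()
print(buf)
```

[1, 0, 4, 2, 6]

append 4 → [9, 6, 9, 4]
buf[-2] = 2 → [9, 6, 2, 4]
append 0 → [9, 6, 2, 4, 0]
reverse → [0, 4, 2, 6, 9]
insert 1 at 0 → [1, 0, 4, 2, 6, 9]
pop() removes 9 → [1, 0, 4, 2, 6]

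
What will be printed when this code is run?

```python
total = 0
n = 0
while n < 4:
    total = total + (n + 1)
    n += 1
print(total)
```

n=0: total = 0+1 = 1
n=1: total = 1+2 = 3
n=2: total = 3+3 = 6
n=3: total = 6+4 = 10

10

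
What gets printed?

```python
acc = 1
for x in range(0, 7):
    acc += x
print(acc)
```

x=0: acc = 1+0 = 1
x=1: acc = 1+1 = 2
x=2: acc = 2+2 = 4
x=3: acc = 4+3 = 7
x=4: acc = 7+4 = 11
x=5: acc = 11+5 = 16
x=6: acc = 16+6 = 22

22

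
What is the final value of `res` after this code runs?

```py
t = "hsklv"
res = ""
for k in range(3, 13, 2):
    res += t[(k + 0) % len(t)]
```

'lhkvs'

k=3: add t[3]='l' → 'l'
k=5: add t[0]='h' → 'lh'
k=7: add t[2]='k' → 'lhk'
k=9: add t[4]='v' → 'lhkv'
k=11: add t[1]='s' → 'lhkvs'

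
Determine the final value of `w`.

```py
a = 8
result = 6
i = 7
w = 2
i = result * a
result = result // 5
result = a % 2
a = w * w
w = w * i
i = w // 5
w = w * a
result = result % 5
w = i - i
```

i = 6*8 = 48
result = 6//5 = 1
result = 8%2 = 0
a = 2*2 = 4
w = 2*48 = 96
i = 96//5 = 19
w = 96*4 = 384
result = 0%5 = 0
w = 19-19 = 0

0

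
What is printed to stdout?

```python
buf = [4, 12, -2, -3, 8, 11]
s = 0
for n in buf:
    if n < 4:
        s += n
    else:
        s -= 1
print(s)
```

n=4: not <4, s = 0-1 = -1
n=12: not <4, s = (-1)-1 = -2
n=-2: <4, s = (-2)+(-2) = -4
n=-3: <4, s = (-4)+(-3) = -7
n=8: not <4, s = (-7)-1 = -8
n=11: not <4, s = (-8)-1 = -9

-9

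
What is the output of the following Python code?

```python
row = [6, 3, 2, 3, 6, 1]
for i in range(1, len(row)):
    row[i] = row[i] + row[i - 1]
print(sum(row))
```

81

i=1: row[1] = 3+6 = 9 → [6, 9, 2, 3, 6, 1]
i=2: row[2] = 2+9 = 11 → [6, 9, 11, 3, 6, 1]
i=3: row[3] = 3+11 = 14 → [6, 9, 11, 14, 6, 1]
i=4: row[4] = 6+14 = 20 → [6, 9, 11, 14, 20, 1]
i=5: row[5] = 1+20 = 21 → [6, 9, 11, 14, 20, 21]
sum = 81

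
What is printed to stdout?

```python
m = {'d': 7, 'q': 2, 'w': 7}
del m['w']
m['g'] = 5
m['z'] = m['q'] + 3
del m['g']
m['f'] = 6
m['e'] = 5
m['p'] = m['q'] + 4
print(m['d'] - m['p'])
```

del 'w' → {'d': 7, 'q': 2}
m['g'] = 5 → {'d': 7, 'q': 2, 'g': 5}
m['z'] = m['q']+3 = 5 → {'d': 7, 'q': 2, 'g': 5, 'z': 5}
del 'g' → {'d': 7, 'q': 2, 'z': 5}
m['f'] = 6 → {'d': 7, 'q': 2, 'z': 5, 'f': 6}
m['e'] = 5 → {'d': 7, 'q': 2, 'z': 5, 'f': 6, 'e': 5}
m['p'] = m['q']+4 = 6 → {'d': 7, 'q': 2, 'z': 5, 'f': 6, 'e': 5, 'p': 6}
m['d']-m['p'] = 7-6 = 1

1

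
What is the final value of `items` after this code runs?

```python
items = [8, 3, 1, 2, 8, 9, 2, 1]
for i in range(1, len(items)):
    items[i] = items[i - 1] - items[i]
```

i=1: items[1] = 8-3 = 5 → [8, 5, 1, 2, 8, 9, 2, 1]
i=2: items[2] = 5-1 = 4 → [8, 5, 4, 2, 8, 9, 2, 1]
i=3: items[3] = 4-2 = 2 → [8, 5, 4, 2, 8, 9, 2, 1]
i=4: items[4] = 2-8 = -6 → [8, 5, 4, 2, -6, 9, 2, 1]
i=5: items[5] = (-6)-9 = -15 → [8, 5, 4, 2, -6, -15, 2, 1]
i=6: items[6] = (-15)-2 = -17 → [8, 5, 4, 2, -6, -15, -17, 1]
i=7: items[7] = (-17)-1 = -18 → [8, 5, 4, 2, -6, -15, -17, -18]

[8, 5, 4, 2, -6, -15, -17, -18]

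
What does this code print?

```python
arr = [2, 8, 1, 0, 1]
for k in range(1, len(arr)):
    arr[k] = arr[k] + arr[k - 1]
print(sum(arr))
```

46

k=1: arr[1] = 8+2 = 10 → [2, 10, 1, 0, 1]
k=2: arr[2] = 1+10 = 11 → [2, 10, 11, 0, 1]
k=3: arr[3] = 0+11 = 11 → [2, 10, 11, 11, 1]
k=4: arr[4] = 1+11 = 12 → [2, 10, 11, 11, 12]
sum = 46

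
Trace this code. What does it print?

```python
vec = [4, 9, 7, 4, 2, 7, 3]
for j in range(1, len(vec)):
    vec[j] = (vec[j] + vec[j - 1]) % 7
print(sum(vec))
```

j=1: vec[1] = (9+4)%7 = 6 → [4, 6, 7, 4, 2, 7, 3]
j=2: vec[2] = (7+6)%7 = 6 → [4, 6, 6, 4, 2, 7, 3]
j=3: vec[3] = (4+6)%7 = 3 → [4, 6, 6, 3, 2, 7, 3]
j=4: vec[4] = (2+3)%7 = 5 → [4, 6, 6, 3, 5, 7, 3]
j=5: vec[5] = (7+5)%7 = 5 → [4, 6, 6, 3, 5, 5, 3]
j=6: vec[6] = (3+5)%7 = 1 → [4, 6, 6, 3, 5, 5, 1]
sum = 30

30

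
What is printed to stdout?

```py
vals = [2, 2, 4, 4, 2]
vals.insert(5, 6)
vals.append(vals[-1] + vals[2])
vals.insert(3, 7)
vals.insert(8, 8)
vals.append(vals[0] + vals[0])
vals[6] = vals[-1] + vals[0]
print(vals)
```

insert 6 at 5 → [2, 2, 4, 4, 2, 6]
append vals[-1]+vals[2] = 6+4 = 10 → [2, 2, 4, 4, 2, 6, 10]
insert 7 at 3 → [2, 2, 4, 7, 4, 2, 6, 10]
insert 8 at 8 → [2, 2, 4, 7, 4, 2, 6, 10, 8]
append vals[0]+vals[0] = 2+2 = 4 → [2, 2, 4, 7, 4, 2, 6, 10, 8, 4]
vals[6] = vals[-1]+vals[0] = 4+2 = 6 → [2, 2, 4, 7, 4, 2, 6, 10, 8, 4]

[2, 2, 4, 7, 4, 2, 6, 10, 8, 4]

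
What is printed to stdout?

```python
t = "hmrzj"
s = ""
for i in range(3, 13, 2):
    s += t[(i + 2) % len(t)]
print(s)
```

hrjmz

i=3: add t[0]='h' → 'h'
i=5: add t[2]='r' → 'hr'
i=7: add t[4]='j' → 'hrj'
i=9: add t[1]='m' → 'hrjm'
i=11: add t[3]='z' → 'hrjmz'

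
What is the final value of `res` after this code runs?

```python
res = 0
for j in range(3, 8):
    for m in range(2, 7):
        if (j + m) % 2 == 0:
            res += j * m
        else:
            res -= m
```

j=3,m=2: odd sum, res = 0-2 = -2
j=3,m=3: even sum, res = (-2)+9 = 7
j=3,m=4: odd sum, res = 7-4 = 3
j=3,m=5: even sum, res = 3+15 = 18
j=3,m=6: odd sum, res = 18-6 = 12
j=4,m=2: even sum, res = 12+8 = 20
j=4,m=3: odd sum, res = 20-3 = 17
j=4,m=4: even sum, res = 17+16 = 33
j=4,m=5: odd sum, res = 33-5 = 28
j=4,m=6: even sum, res = 28+24 = 52
j=5,m=2: odd sum, res = 52-2 = 50
j=5,m=3: even sum, res = 50+15 = 65
j=5,m=4: odd sum, res = 65-4 = 61
j=5,m=5: even sum, res = 61+25 = 86
j=5,m=6: odd sum, res = 86-6 = 80
j=6,m=2: even sum, res = 80+12 = 92
j=6,m=3: odd sum, res = 92-3 = 89
j=6,m=4: even sum, res = 89+24 = 113
j=6,m=5: odd sum, res = 113-5 = 108
j=6,m=6: even sum, res = 108+36 = 144
j=7,m=2: odd sum, res = 144-2 = 142
j=7,m=3: even sum, res = 142+21 = 163
j=7,m=4: odd sum, res = 163-4 = 159
j=7,m=5: even sum, res = 159+35 = 194
j=7,m=6: odd sum, res = 194-6 = 188

188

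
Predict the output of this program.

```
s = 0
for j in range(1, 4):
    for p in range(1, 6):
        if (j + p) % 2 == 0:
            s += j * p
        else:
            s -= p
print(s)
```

j=1,p=1: even sum, s = 0+1 = 1
j=1,p=2: odd sum, s = 1-2 = -1
j=1,p=3: even sum, s = (-1)+3 = 2
j=1,p=4: odd sum, s = 2-4 = -2
j=1,p=5: even sum, s = (-2)+5 = 3
j=2,p=1: odd sum, s = 3-1 = 2
j=2,p=2: even sum, s = 2+4 = 6
j=2,p=3: odd sum, s = 6-3 = 3
j=2,p=4: even sum, s = 3+8 = 11
j=2,p=5: odd sum, s = 11-5 = 6
j=3,p=1: even sum, s = 6+3 = 9
j=3,p=2: odd sum, s = 9-2 = 7
j=3,p=3: even sum, s = 7+9 = 16
j=3,p=4: odd sum, s = 16-4 = 12
j=3,p=5: even sum, s = 12+15 = 27

27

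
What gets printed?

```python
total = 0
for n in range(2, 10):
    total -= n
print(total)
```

n=2: total = 0-2 = -2
n=3: total = (-2)-3 = -5
n=4: total = (-5)-4 = -9
n=5: total = (-9)-5 = -14
n=6: total = (-14)-6 = -20
n=7: total = (-20)-7 = -27
n=8: total = (-27)-8 = -35
n=9: total = (-35)-9 = -44

-44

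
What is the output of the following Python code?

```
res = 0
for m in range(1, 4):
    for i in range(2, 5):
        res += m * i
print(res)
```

m=1,i=2: res = 0+2 = 2
m=1,i=3: res = 2+3 = 5
m=1,i=4: res = 5+4 = 9
m=2,i=2: res = 9+4 = 13
m=2,i=3: res = 13+6 = 19
m=2,i=4: res = 19+8 = 27
m=3,i=2: res = 27+6 = 33
m=3,i=3: res = 33+9 = 42
m=3,i=4: res = 42+12 = 54

54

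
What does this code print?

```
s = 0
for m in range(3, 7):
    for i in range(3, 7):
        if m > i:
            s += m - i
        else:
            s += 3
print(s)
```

40

m=3,i=3: not 3>3, s = 0+3 = 3
m=3,i=4: not 3>4, s = 3+3 = 6
m=3,i=5: not 3>5, s = 6+3 = 9
m=3,i=6: not 3>6, s = 9+3 = 12
m=4,i=3: 4>3, s = 12+1 = 13
m=4,i=4: not 4>4, s = 13+3 = 16
m=4,i=5: not 4>5, s = 16+3 = 19
m=4,i=6: not 4>6, s = 19+3 = 22
m=5,i=3: 5>3, s = 22+2 = 24
m=5,i=4: 5>4, s = 24+1 = 25
m=5,i=5: not 5>5, s = 25+3 = 28
m=5,i=6: not 5>6, s = 28+3 = 31
m=6,i=3: 6>3, s = 31+3 = 34
m=6,i=4: 6>4, s = 34+2 = 36
m=6,i=5: 6>5, s = 36+1 = 37
m=6,i=6: not 6>6, s = 37+3 = 40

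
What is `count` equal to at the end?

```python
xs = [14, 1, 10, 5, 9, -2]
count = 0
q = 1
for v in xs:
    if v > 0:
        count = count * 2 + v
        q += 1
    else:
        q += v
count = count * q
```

v=14: >0, count = 0*2+14 = 14; q=2
v=1: >0, count = 14*2+1 = 29; q=3
v=10: >0, count = 29*2+10 = 68; q=4
v=5: >0, count = 68*2+5 = 141; q=5
v=9: >0, count = 141*2+9 = 291; q=6
v=-2: not >0; q=4
count*q = 291*4 = 1164

1164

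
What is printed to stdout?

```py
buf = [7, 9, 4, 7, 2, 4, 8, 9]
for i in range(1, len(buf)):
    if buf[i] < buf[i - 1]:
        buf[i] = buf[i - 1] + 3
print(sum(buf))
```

133

i=1: 9>=7, unchanged → [7, 9, 4, 7, 2, 4, 8, 9]
i=2: 4<9, buf[2] = 9+3 = 12 → [7, 9, 12, 7, 2, 4, 8, 9]
i=3: 7<12, buf[3] = 12+3 = 15 → [7, 9, 12, 15, 2, 4, 8, 9]
i=4: 2<15, buf[4] = 15+3 = 18 → [7, 9, 12, 15, 18, 4, 8, 9]
i=5: 4<18, buf[5] = 18+3 = 21 → [7, 9, 12, 15, 18, 21, 8, 9]
i=6: 8<21, buf[6] = 21+3 = 24 → [7, 9, 12, 15, 18, 21, 24, 9]
i=7: 9<24, buf[7] = 24+3 = 27 → [7, 9, 12, 15, 18, 21, 24, 27]
sum = 133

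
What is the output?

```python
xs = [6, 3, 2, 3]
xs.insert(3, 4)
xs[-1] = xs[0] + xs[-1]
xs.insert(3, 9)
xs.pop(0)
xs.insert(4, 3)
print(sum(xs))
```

insert 4 at 3 → [6, 3, 2, 4, 3]
xs[-1] = xs[0]+xs[-1] = 6+3 = 9 → [6, 3, 2, 4, 9]
insert 9 at 3 → [6, 3, 2, 9, 4, 9]
pop(0) removes 6 → [3, 2, 9, 4, 9]
insert 3 at 4 → [3, 2, 9, 4, 3, 9]
sum = 30

30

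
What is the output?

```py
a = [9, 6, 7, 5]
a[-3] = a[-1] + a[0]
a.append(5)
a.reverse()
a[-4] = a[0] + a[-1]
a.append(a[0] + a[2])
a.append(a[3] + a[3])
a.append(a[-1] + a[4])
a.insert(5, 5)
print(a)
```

a[-3] = a[-1]+a[0] = 5+9 = 14 → [9, 14, 7, 5]
append 5 → [9, 14, 7, 5, 5]
reverse → [5, 5, 7, 14, 9]
a[-4] = a[0]+a[-1] = 5+9 = 14 → [5, 14, 7, 14, 9]
append a[0]+a[2] = 5+7 = 12 → [5, 14, 7, 14, 9, 12]
append a[3]+a[3] = 14+14 = 28 → [5, 14, 7, 14, 9, 12, 28]
append a[-1]+a[4] = 28+9 = 37 → [5, 14, 7, 14, 9, 12, 28, 37]
insert 5 at 5 → [5, 14, 7, 14, 9, 5, 12, 28, 37]

[5, 14, 7, 14, 9, 5, 12, 28, 37]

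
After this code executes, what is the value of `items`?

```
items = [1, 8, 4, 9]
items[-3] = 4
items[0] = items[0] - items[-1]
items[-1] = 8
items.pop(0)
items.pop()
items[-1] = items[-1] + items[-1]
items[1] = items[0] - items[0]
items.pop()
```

items[-3] = 4 → [1, 4, 4, 9]
items[0] = items[0]-items[-1] = 1-9 = -8 → [-8, 4, 4, 9]
items[-1] = 8 → [-8, 4, 4, 8]
pop(0) removes -8 → [4, 4, 8]
pop() removes 8 → [4, 4]
items[-1] = items[-1]+items[-1] = 4+4 = 8 → [4, 8]
items[1] = items[0]-items[0] = 4-4 = 0 → [4, 0]
pop() removes 0 → [4]

[4]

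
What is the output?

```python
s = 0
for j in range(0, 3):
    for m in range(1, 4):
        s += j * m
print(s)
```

j=0,m=1: s = 0+0 = 0
j=0,m=2: s = 0+0 = 0
j=0,m=3: s = 0+0 = 0
j=1,m=1: s = 0+1 = 1
j=1,m=2: s = 1+2 = 3
j=1,m=3: s = 3+3 = 6
j=2,m=1: s = 6+2 = 8
j=2,m=2: s = 8+4 = 12
j=2,m=3: s = 12+6 = 18

18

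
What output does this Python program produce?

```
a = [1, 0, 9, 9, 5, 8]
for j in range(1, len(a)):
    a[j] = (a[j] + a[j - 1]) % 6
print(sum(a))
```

9

j=1: a[1] = (0+1)%6 = 1 → [1, 1, 9, 9, 5, 8]
j=2: a[2] = (9+1)%6 = 4 → [1, 1, 4, 9, 5, 8]
j=3: a[3] = (9+4)%6 = 1 → [1, 1, 4, 1, 5, 8]
j=4: a[4] = (5+1)%6 = 0 → [1, 1, 4, 1, 0, 8]
j=5: a[5] = (8+0)%6 = 2 → [1, 1, 4, 1, 0, 2]
sum = 9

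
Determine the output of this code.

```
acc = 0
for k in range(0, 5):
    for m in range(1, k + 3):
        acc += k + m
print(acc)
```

105

k=0,m=1: acc = 0+1 = 1
k=0,m=2: acc = 1+2 = 3
k=1,m=1: acc = 3+2 = 5
k=1,m=2: acc = 5+3 = 8
k=1,m=3: acc = 8+4 = 12
k=2,m=1: acc = 12+3 = 15
k=2,m=2: acc = 15+4 = 19
k=2,m=3: acc = 19+5 = 24
k=2,m=4: acc = 24+6 = 30
k=3,m=1: acc = 30+4 = 34
k=3,m=2: acc = 34+5 = 39
k=3,m=3: acc = 39+6 = 45
k=3,m=4: acc = 45+7 = 52
k=3,m=5: acc = 52+8 = 60
k=4,m=1: acc = 60+5 = 65
k=4,m=2: acc = 65+6 = 71
k=4,m=3: acc = 71+7 = 78
k=4,m=4: acc = 78+8 = 86
k=4,m=5: acc = 86+9 = 95
k=4,m=6: acc = 95+10 = 105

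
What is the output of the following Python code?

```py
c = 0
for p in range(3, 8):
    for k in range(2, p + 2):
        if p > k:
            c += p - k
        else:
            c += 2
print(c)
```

p=3,k=2: 3>2, c = 0+1 = 1
p=3,k=3: not 3>3, c = 1+2 = 3
p=3,k=4: not 3>4, c = 3+2 = 5
p=4,k=2: 4>2, c = 5+2 = 7
p=4,k=3: 4>3, c = 7+1 = 8
p=4,k=4: not 4>4, c = 8+2 = 10
p=4,k=5: not 4>5, c = 10+2 = 12
p=5,k=2: 5>2, c = 12+3 = 15
p=5,k=3: 5>3, c = 15+2 = 17
p=5,k=4: 5>4, c = 17+1 = 18
p=5,k=5: not 5>5, c = 18+2 = 20
p=5,k=6: not 5>6, c = 20+2 = 22
p=6,k=2: 6>2, c = 22+4 = 26
p=6,k=3: 6>3, c = 26+3 = 29
p=6,k=4: 6>4, c = 29+2 = 31
p=6,k=5: 6>5, c = 31+1 = 32
p=6,k=6: not 6>6, c = 32+2 = 34
p=6,k=7: not 6>7, c = 34+2 = 36
p=7,k=2: 7>2, c = 36+5 = 41
p=7,k=3: 7>3, c = 41+4 = 45
p=7,k=4: 7>4, c = 45+3 = 48
p=7,k=5: 7>5, c = 48+2 = 50
p=7,k=6: 7>6, c = 50+1 = 51
p=7,k=7: not 7>7, c = 51+2 = 53
p=7,k=8: not 7>8, c = 53+2 = 55

55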